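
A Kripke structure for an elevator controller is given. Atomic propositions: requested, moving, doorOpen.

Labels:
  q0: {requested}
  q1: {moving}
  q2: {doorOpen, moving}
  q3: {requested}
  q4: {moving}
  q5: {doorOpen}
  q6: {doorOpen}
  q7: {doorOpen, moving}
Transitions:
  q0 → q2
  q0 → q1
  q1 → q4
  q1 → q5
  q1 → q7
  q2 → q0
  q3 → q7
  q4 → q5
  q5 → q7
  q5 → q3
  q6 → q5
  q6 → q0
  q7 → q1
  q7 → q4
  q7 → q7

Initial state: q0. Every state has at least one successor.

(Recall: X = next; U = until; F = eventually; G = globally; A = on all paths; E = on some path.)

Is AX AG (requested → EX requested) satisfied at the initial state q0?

States satisfying AG (requested → EX requested): ∅.
States satisfying AX AG (requested → EX requested): ∅.
q0 ∉ Sat(AX AG (requested → EX requested)).

Does not hold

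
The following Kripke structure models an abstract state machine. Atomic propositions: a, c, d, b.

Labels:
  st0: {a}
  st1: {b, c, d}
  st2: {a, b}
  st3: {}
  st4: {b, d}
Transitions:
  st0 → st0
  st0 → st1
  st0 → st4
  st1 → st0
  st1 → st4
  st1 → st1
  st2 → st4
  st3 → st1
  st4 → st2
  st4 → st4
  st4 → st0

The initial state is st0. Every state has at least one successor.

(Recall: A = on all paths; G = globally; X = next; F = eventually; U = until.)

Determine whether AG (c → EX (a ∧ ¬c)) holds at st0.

Satisfied

States satisfying c → EX (a ∧ ¬c): {st0, st1, st2, st3, st4}.
States satisfying AG (c → EX (a ∧ ¬c)): {st0, st1, st2, st3, st4}.
Every state reachable from st0 satisfies c → EX (a ∧ ¬c).
st0 ∈ Sat(AG (c → EX (a ∧ ¬c))).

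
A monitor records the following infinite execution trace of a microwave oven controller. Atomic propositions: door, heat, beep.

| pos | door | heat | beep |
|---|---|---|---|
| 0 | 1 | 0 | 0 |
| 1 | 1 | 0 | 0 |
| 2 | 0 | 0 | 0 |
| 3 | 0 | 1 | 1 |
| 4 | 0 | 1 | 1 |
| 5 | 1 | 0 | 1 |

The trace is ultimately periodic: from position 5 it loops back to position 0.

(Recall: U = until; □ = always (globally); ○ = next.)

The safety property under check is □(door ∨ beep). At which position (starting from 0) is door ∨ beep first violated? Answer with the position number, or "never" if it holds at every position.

Check door ∨ beep at each position in order: 0 ✓, 1 ✓.
At position 2 the labels are {}, so door ∨ beep is false there. This is the first violation.

2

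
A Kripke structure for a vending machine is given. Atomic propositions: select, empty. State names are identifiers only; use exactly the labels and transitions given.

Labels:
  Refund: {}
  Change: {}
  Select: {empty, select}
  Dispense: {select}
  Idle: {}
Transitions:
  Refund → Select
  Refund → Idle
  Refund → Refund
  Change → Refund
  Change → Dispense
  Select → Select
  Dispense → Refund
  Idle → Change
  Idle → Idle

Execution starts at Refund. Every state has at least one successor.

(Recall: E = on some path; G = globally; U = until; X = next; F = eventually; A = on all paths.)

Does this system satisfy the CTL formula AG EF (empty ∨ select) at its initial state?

States satisfying EF (empty ∨ select): {Refund, Change, Select, Dispense, Idle}.
States satisfying AG EF (empty ∨ select): {Refund, Change, Select, Dispense, Idle}.
Every state reachable from Refund satisfies EF (empty ∨ select).
Refund ∈ Sat(AG EF (empty ∨ select)).

Holds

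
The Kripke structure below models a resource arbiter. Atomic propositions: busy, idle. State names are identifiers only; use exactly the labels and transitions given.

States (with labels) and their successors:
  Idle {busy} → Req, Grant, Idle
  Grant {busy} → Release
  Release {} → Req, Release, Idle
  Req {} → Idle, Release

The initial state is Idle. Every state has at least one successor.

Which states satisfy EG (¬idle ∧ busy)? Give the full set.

States satisfying ¬idle ∧ busy: {Idle, Grant}.
States satisfying EG (¬idle ∧ busy): {Idle}.

{Idle}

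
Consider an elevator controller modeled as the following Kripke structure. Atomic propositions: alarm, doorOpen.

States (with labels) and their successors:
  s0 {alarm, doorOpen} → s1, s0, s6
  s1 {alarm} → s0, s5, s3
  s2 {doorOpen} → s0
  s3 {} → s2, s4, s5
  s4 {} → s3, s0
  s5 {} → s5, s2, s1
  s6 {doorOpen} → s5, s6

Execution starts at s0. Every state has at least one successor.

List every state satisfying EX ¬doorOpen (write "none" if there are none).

States satisfying ¬doorOpen: {s1, s3, s4, s5}.
States satisfying EX ¬doorOpen: {s0, s1, s3, s4, s5, s6}.

{s0, s1, s3, s4, s5, s6}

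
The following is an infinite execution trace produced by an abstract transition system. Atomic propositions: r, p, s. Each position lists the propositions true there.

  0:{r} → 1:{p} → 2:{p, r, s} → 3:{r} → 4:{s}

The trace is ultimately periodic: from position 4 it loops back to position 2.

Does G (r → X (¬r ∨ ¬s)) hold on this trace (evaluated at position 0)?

Yes

r → X (¬r ∨ ¬s) holds at every position 0..4, and those are all positions ever visited, so G (r → X (¬r ∨ ¬s)) holds.
Positions where r holds: 0, 2, 3.
Check X (¬r ∨ ¬s) at each: 0→ok, 2→ok, 3→ok.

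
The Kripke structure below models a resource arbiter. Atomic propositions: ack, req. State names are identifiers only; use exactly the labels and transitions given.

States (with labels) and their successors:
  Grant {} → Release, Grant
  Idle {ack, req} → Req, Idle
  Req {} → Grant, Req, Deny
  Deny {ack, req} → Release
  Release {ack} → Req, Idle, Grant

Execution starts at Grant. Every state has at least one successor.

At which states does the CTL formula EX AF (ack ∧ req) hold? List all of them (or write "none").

{Idle, Req, Release}

States satisfying AF (ack ∧ req): {Idle, Deny}.
States satisfying EX AF (ack ∧ req): {Idle, Req, Release}.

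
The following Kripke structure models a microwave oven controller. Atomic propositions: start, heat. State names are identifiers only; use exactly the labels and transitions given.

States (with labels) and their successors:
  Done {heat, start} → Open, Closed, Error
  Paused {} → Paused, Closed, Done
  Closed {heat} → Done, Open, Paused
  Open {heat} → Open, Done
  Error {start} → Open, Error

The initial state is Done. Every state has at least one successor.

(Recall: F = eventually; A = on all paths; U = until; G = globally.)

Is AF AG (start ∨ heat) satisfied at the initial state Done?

Violated

States satisfying AG (start ∨ heat): ∅.
States satisfying AF AG (start ∨ heat): ∅.
There is a path from Done along which AG (start ∨ heat) never holds.
Done ∉ Sat(AF AG (start ∨ heat)).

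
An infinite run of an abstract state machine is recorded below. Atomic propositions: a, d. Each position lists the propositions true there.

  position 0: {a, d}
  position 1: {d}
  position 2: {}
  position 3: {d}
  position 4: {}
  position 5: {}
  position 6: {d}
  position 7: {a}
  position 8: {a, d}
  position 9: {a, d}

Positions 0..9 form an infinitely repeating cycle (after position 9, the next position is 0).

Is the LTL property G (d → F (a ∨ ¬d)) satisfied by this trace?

Holds

d → F (a ∨ ¬d) holds at every position 0..9, and those are all positions ever visited, so G (d → F (a ∨ ¬d)) holds.
Positions where d holds: 0, 1, 3, 6, 8, 9.
Check F (a ∨ ¬d) at each: 0→ok, 1→ok, 3→ok, 6→ok, 8→ok, 9→ok.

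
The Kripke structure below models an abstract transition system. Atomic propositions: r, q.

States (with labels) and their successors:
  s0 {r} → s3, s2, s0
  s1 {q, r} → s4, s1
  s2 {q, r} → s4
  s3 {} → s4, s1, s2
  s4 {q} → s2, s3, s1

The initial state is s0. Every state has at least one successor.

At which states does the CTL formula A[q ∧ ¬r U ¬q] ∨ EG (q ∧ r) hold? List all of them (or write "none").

States satisfying q ∧ ¬r: {s4}.
States satisfying ¬q: {s0, s3}.
States satisfying A[q ∧ ¬r U ¬q]: {s0, s3}.
States satisfying q ∧ r: {s1, s2}.
States satisfying EG (q ∧ r): {s1}.
States satisfying A[q ∧ ¬r U ¬q] ∨ EG (q ∧ r): {s0, s1, s3}.

{s0, s1, s3}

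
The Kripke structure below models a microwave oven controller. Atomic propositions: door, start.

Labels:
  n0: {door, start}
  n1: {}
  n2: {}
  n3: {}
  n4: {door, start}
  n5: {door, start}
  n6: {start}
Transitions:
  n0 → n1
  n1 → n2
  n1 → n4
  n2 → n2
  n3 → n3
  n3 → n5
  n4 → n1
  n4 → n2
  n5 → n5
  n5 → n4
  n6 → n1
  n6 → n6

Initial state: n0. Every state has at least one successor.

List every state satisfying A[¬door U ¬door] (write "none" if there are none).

{n1, n2, n3, n6}

States satisfying ¬door: {n1, n2, n3, n6}.
States satisfying A[¬door U ¬door]: {n1, n2, n3, n6}.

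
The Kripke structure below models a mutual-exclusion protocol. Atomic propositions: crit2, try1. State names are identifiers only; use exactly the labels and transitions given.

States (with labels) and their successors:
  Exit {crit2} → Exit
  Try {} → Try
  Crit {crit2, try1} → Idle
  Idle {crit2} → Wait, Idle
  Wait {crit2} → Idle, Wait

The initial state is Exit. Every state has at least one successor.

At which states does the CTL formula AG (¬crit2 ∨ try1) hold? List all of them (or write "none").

{Try}

States satisfying ¬crit2 ∨ try1: {Try, Crit}.
States satisfying AG (¬crit2 ∨ try1): {Try}.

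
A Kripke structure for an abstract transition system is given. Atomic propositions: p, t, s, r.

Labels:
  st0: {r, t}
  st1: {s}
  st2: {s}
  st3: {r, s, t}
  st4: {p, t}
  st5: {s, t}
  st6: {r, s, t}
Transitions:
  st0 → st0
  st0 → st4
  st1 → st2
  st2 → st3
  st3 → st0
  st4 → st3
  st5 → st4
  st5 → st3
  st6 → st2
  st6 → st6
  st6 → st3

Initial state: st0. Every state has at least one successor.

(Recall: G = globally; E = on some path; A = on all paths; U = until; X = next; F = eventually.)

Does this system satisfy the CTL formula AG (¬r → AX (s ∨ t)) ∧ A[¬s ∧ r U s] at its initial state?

No

States satisfying ¬r → AX (s ∨ t): {st0, st1, st2, st3, st4, st5, st6}.
States satisfying AG (¬r → AX (s ∨ t)): {st0, st1, st2, st3, st4, st5, st6}.
States satisfying ¬s ∧ r: {st0}.
States satisfying s: {st1, st2, st3, st5, st6}.
States satisfying A[¬s ∧ r U s]: {st1, st2, st3, st5, st6}.
States satisfying AG (¬r → AX (s ∨ t)) ∧ A[¬s ∧ r U s]: {st1, st2, st3, st5, st6}.
st0 ∉ Sat(AG (¬r → AX (s ∨ t)) ∧ A[¬s ∧ r U s]).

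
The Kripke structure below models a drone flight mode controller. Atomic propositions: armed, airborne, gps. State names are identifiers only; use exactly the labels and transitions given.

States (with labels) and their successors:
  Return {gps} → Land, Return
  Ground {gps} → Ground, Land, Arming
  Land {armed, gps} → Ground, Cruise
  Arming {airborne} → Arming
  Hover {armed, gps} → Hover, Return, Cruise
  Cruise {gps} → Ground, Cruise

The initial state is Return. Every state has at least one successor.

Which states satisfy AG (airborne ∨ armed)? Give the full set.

{Arming}

States satisfying airborne ∨ armed: {Land, Arming, Hover}.
States satisfying AG (airborne ∨ armed): {Arming}.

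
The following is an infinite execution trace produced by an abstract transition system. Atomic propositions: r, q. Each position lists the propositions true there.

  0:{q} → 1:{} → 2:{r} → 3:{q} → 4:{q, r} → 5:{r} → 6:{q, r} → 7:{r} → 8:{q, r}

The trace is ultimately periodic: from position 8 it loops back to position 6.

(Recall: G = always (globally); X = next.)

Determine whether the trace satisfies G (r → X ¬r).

r → X ¬r must hold at every position from 0 onward. It fails at position 4, so G (r → X ¬r) is false.
Positions where r holds: 2, 4, 5, 6, 7, 8.
Check X ¬r at each: 2→ok, 4→fails, 5→fails, 6→fails, 7→fails, 8→fails.

Does not hold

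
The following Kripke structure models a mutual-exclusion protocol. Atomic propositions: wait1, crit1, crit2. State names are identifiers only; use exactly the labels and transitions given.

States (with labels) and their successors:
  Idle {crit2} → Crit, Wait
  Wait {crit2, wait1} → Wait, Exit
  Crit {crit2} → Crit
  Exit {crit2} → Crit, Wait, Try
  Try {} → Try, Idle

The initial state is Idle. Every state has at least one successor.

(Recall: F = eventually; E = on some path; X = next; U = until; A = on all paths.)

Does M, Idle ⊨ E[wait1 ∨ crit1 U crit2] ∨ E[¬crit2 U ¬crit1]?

States satisfying wait1 ∨ crit1: {Wait}.
States satisfying crit2: {Idle, Wait, Crit, Exit}.
States satisfying E[wait1 ∨ crit1 U crit2]: {Idle, Wait, Crit, Exit}.
States satisfying ¬crit2: {Try}.
States satisfying ¬crit1: {Idle, Wait, Crit, Exit, Try}.
States satisfying E[¬crit2 U ¬crit1]: {Idle, Wait, Crit, Exit, Try}.
States satisfying E[wait1 ∨ crit1 U crit2] ∨ E[¬crit2 U ¬crit1]: {Idle, Wait, Crit, Exit, Try}.
Idle ∈ Sat(E[wait1 ∨ crit1 U crit2] ∨ E[¬crit2 U ¬crit1]).

Holds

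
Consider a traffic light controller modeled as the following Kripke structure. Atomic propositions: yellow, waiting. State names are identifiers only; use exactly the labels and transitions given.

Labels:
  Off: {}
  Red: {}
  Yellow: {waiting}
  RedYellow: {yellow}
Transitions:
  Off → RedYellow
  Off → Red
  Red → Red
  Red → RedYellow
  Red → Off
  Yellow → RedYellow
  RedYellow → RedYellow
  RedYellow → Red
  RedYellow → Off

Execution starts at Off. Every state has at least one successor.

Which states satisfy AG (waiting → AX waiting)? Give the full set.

{Off, Red, RedYellow}

States satisfying waiting → AX waiting: {Off, Red, RedYellow}.
States satisfying AG (waiting → AX waiting): {Off, Red, RedYellow}.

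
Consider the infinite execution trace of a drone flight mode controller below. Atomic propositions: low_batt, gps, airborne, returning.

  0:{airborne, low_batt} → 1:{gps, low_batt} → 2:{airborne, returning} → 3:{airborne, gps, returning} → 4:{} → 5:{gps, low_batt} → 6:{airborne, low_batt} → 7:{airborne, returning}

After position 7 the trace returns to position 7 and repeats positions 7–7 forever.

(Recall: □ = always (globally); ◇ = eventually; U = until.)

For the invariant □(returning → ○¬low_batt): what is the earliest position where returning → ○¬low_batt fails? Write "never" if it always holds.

returning → ○¬low_batt holds at every position 0..7, and those are all the positions the trace ever visits, so the invariant □(returning → ○¬low_batt) is never violated.

never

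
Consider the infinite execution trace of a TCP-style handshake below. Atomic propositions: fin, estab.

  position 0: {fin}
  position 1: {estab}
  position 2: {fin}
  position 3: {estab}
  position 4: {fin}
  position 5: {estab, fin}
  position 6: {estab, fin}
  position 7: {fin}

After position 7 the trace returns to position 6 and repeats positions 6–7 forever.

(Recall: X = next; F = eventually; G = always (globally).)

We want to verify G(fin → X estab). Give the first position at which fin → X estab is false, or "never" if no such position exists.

6

Check fin → X estab at each position in order: 0 ✓, 1 ✓, 2 ✓, 3 ✓, 4 ✓, 5 ✓.
At position 6 the labels are {estab, fin} and the next position 7 has {fin}, so fin → X estab is false there. This is the first violation.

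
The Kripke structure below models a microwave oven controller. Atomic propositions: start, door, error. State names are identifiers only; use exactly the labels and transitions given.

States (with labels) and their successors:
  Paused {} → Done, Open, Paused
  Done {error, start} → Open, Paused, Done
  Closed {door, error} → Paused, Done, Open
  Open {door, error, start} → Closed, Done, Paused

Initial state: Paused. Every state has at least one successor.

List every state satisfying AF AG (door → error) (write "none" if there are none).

States satisfying AG (door → error): {Paused, Done, Closed, Open}.
States satisfying AF AG (door → error): {Paused, Done, Closed, Open}.

{Paused, Done, Closed, Open}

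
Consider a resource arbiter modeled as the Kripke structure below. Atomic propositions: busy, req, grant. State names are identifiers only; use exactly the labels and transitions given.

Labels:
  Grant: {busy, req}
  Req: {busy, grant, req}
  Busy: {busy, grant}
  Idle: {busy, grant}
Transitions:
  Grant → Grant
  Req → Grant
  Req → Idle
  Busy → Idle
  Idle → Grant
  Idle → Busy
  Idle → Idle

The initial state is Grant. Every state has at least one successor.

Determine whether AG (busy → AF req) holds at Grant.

Yes

States satisfying busy → AF req: {Grant, Req}.
States satisfying AG (busy → AF req): {Grant}.
Every state reachable from Grant satisfies busy → AF req.
Grant ∈ Sat(AG (busy → AF req)).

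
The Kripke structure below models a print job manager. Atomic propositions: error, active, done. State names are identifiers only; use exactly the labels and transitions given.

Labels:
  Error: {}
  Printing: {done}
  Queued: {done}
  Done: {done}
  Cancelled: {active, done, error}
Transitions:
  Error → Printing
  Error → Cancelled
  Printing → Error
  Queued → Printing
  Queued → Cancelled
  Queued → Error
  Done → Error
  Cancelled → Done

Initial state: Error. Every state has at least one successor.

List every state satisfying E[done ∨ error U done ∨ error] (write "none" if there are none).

States satisfying done ∨ error: {Printing, Queued, Done, Cancelled}.
States satisfying E[done ∨ error U done ∨ error]: {Printing, Queued, Done, Cancelled}.

{Printing, Queued, Done, Cancelled}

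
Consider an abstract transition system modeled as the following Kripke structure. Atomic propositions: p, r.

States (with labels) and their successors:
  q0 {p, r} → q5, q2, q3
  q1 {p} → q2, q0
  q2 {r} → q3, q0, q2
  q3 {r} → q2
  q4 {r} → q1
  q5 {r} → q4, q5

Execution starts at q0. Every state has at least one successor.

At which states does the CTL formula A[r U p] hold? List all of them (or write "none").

{q0, q1, q4}

States satisfying r: {q0, q2, q3, q4, q5}.
States satisfying p: {q0, q1}.
States satisfying A[r U p]: {q0, q1, q4}.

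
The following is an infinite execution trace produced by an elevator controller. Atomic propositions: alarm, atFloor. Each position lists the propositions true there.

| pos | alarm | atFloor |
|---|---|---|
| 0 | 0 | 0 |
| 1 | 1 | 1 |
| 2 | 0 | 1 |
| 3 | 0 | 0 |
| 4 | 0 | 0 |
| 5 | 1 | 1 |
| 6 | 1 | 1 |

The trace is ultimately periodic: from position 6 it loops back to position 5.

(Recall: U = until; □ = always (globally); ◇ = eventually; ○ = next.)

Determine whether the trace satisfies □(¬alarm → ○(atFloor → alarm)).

Holds

¬alarm → ○(atFloor → alarm) holds at every position 0..6, and those are all positions ever visited, so □(¬alarm → ○(atFloor → alarm)) holds.
Positions where ¬alarm holds: 0, 2, 3, 4.
Check ○(atFloor → alarm) at each: 0→ok, 2→ok, 3→ok, 4→ok.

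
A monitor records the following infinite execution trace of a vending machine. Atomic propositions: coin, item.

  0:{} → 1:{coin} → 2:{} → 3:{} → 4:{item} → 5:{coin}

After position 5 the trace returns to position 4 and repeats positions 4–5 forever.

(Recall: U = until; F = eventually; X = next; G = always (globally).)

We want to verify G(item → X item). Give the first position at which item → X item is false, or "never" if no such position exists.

Check item → X item at each position in order: 0 ✓, 1 ✓, 2 ✓, 3 ✓.
At position 4 the labels are {item} and the next position 5 has {coin}, so item → X item is false there. This is the first violation.

4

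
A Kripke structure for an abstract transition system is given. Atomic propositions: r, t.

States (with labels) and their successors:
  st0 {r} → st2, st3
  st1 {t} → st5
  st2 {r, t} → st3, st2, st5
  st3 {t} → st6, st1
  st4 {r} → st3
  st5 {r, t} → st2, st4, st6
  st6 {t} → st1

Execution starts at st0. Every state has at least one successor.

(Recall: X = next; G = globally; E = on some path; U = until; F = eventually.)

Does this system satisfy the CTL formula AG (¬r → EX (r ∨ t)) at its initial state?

Holds

States satisfying ¬r → EX (r ∨ t): {st0, st1, st2, st3, st4, st5, st6}.
States satisfying AG (¬r → EX (r ∨ t)): {st0, st1, st2, st3, st4, st5, st6}.
Every state reachable from st0 satisfies ¬r → EX (r ∨ t).
st0 ∈ Sat(AG (¬r → EX (r ∨ t))).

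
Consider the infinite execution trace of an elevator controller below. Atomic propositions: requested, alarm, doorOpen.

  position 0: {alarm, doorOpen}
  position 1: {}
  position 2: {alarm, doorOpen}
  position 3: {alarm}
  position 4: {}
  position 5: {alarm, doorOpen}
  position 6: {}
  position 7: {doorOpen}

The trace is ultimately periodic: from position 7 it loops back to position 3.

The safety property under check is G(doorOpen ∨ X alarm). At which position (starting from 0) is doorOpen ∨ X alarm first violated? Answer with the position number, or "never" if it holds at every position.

Check doorOpen ∨ X alarm at each position in order: 0 ✓, 1 ✓, 2 ✓.
At position 3 the labels are {alarm} and the next position 4 has {}, so doorOpen ∨ X alarm is false there. This is the first violation.

3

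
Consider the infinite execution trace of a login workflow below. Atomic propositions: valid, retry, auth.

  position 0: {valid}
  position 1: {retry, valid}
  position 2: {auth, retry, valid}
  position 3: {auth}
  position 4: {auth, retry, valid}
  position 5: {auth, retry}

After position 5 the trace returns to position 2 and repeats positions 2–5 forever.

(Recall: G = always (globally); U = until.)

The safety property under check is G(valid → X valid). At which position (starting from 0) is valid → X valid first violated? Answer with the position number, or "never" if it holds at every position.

Check valid → X valid at each position in order: 0 ✓, 1 ✓.
At position 2 the labels are {auth, retry, valid} and the next position 3 has {auth}, so valid → X valid is false there. This is the first violation.

2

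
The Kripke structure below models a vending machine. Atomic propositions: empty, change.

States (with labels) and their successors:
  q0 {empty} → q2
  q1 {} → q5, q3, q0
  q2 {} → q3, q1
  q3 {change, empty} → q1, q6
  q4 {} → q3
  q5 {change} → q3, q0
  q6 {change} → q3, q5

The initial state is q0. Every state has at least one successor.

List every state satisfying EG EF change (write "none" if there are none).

{q0, q1, q2, q3, q4, q5, q6}

States satisfying EF change: {q0, q1, q2, q3, q4, q5, q6}.
States satisfying EG EF change: {q0, q1, q2, q3, q4, q5, q6}.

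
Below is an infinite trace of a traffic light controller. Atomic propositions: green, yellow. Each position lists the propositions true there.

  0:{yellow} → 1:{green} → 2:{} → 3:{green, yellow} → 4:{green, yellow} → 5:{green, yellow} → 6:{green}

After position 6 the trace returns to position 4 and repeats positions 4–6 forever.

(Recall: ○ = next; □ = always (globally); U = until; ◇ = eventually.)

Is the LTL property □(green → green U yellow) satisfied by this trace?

No

green → green U yellow must hold at every position from 0 onward. It fails at position 1, so □(green → green U yellow) is false.
Positions where green holds: 1, 3, 4, 5, 6.
Check green U yellow at each: 1→fails, 3→ok, 4→ok, 5→ok, 6→ok.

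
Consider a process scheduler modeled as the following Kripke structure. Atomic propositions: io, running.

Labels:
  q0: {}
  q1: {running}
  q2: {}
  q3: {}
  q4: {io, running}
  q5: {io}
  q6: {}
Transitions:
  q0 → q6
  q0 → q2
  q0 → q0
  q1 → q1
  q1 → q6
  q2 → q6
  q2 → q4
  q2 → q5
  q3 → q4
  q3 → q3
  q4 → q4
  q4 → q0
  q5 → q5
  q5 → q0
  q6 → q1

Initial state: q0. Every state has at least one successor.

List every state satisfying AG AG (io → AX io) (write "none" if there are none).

States satisfying AG (io → AX io): {q1, q6}.
States satisfying AG AG (io → AX io): {q1, q6}.

{q1, q6}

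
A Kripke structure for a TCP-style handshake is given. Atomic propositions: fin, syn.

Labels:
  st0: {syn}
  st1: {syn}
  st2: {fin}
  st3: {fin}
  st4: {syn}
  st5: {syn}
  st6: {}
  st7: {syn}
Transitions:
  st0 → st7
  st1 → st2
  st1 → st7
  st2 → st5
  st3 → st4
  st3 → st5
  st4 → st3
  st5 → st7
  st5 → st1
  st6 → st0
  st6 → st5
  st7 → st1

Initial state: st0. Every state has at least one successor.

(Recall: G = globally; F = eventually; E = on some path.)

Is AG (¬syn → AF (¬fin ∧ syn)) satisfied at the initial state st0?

States satisfying ¬syn → AF (¬fin ∧ syn): {st0, st1, st2, st3, st4, st5, st6, st7}.
States satisfying AG (¬syn → AF (¬fin ∧ syn)): {st0, st1, st2, st3, st4, st5, st6, st7}.
Every state reachable from st0 satisfies ¬syn → AF (¬fin ∧ syn).
st0 ∈ Sat(AG (¬syn → AF (¬fin ∧ syn))).

Satisfied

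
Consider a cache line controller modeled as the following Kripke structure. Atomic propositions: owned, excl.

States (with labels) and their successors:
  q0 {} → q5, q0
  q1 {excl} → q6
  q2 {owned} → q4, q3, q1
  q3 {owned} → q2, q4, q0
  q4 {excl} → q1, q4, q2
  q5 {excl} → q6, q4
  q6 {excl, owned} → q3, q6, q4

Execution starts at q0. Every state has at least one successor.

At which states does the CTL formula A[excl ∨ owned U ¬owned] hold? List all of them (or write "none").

{q0, q1, q4, q5}

States satisfying excl ∨ owned: {q1, q2, q3, q4, q5, q6}.
States satisfying ¬owned: {q0, q1, q4, q5}.
States satisfying A[excl ∨ owned U ¬owned]: {q0, q1, q4, q5}.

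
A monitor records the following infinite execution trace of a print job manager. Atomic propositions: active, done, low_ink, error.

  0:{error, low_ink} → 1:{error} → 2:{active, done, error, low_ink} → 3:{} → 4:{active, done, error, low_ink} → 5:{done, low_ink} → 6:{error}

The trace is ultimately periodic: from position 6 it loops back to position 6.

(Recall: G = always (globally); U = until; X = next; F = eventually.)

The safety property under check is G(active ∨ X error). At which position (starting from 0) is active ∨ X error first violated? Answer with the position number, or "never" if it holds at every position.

active ∨ X error holds at every position 0..6, and those are all the positions the trace ever visits, so the invariant G(active ∨ X error) is never violated.

never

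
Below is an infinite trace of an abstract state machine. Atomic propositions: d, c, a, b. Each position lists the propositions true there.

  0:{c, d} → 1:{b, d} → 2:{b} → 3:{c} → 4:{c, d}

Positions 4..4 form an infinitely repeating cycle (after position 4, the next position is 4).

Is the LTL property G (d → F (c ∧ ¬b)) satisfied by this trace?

Holds

d → F (c ∧ ¬b) holds at every position 0..4, and those are all positions ever visited, so G (d → F (c ∧ ¬b)) holds.
Positions where d holds: 0, 1, 4.
Check F (c ∧ ¬b) at each: 0→ok, 1→ok, 4→ok.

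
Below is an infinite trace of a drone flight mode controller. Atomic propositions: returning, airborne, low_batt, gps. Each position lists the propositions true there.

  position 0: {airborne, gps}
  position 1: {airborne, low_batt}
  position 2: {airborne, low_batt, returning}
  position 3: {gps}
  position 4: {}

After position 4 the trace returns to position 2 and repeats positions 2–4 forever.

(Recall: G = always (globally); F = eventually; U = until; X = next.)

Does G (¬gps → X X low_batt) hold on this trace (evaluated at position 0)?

¬gps → X X low_batt must hold at every position from 0 onward. It fails at position 1, so G (¬gps → X X low_batt) is false.
Positions where ¬gps holds: 1, 2, 4.
Check X X low_batt at each: 1→fails, 2→fails, 4→fails.

Violated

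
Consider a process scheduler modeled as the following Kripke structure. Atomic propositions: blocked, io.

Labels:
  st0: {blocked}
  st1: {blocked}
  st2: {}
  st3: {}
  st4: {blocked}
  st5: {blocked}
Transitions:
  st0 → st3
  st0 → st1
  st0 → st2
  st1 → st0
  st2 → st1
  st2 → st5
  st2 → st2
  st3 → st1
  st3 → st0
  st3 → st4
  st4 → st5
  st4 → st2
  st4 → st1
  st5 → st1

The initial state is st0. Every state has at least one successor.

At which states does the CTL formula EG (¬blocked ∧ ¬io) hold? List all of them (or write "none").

{st2}

States satisfying ¬blocked ∧ ¬io: {st2, st3}.
States satisfying EG (¬blocked ∧ ¬io): {st2}.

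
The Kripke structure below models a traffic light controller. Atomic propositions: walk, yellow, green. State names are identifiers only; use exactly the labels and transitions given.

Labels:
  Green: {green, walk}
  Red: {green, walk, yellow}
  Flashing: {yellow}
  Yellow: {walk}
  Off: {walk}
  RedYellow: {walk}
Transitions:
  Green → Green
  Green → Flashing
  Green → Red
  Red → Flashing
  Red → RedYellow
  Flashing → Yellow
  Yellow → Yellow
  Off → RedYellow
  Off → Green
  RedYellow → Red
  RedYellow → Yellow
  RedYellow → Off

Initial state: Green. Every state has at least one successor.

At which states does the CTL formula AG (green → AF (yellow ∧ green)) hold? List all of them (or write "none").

{Flashing, Yellow}

States satisfying green → AF (yellow ∧ green): {Red, Flashing, Yellow, Off, RedYellow}.
States satisfying AG (green → AF (yellow ∧ green)): {Flashing, Yellow}.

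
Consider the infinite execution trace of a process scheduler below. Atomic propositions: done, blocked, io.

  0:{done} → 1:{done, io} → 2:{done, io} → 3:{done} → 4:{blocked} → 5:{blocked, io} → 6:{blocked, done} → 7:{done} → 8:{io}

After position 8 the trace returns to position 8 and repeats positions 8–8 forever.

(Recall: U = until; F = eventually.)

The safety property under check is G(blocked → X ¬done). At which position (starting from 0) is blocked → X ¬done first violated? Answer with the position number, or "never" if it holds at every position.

Check blocked → X ¬done at each position in order: 0 ✓, 1 ✓, 2 ✓, 3 ✓, 4 ✓.
At position 5 the labels are {blocked, io} and the next position 6 has {blocked, done}, so blocked → X ¬done is false there. This is the first violation.

5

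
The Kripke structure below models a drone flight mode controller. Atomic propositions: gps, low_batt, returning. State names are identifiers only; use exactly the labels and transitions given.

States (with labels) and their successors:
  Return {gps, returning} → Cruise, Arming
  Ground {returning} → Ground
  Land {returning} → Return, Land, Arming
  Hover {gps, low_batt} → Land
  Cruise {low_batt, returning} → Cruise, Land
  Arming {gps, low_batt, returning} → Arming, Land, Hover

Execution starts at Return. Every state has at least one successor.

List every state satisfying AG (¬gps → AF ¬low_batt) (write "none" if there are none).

{Ground}

States satisfying ¬gps → AF ¬low_batt: {Return, Ground, Land, Hover, Arming}.
States satisfying AG (¬gps → AF ¬low_batt): {Ground}.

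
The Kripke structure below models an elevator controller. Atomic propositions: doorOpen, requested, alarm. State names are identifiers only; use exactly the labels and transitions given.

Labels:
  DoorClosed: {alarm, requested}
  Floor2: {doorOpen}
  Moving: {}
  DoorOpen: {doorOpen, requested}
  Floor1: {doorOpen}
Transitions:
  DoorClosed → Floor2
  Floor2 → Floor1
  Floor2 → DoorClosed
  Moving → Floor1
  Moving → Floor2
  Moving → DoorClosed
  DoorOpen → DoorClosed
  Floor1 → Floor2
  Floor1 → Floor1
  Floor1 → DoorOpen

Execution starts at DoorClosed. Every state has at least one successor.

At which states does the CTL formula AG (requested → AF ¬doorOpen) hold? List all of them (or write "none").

{DoorClosed, Floor2, Moving, DoorOpen, Floor1}

States satisfying requested → AF ¬doorOpen: {DoorClosed, Floor2, Moving, DoorOpen, Floor1}.
States satisfying AG (requested → AF ¬doorOpen): {DoorClosed, Floor2, Moving, DoorOpen, Floor1}.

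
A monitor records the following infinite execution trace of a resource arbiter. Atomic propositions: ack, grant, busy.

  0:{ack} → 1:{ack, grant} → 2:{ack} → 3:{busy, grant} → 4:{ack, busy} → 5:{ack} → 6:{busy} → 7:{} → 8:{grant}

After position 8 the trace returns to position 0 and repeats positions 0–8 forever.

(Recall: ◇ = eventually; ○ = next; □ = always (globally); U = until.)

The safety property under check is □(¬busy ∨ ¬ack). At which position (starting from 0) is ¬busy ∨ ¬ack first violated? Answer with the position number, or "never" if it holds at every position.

4

Check ¬busy ∨ ¬ack at each position in order: 0 ✓, 1 ✓, 2 ✓, 3 ✓.
At position 4 the labels are {ack, busy}, so ¬busy ∨ ¬ack is false there. This is the first violation.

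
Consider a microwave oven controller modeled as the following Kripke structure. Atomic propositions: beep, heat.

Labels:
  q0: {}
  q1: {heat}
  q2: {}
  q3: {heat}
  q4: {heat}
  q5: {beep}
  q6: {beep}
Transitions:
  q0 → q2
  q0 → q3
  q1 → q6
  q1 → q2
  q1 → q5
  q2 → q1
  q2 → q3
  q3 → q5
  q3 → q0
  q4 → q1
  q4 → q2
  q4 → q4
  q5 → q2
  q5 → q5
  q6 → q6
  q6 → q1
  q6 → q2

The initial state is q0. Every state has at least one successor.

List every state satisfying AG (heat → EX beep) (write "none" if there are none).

{q0, q1, q2, q3, q5, q6}

States satisfying heat → EX beep: {q0, q1, q2, q3, q5, q6}.
States satisfying AG (heat → EX beep): {q0, q1, q2, q3, q5, q6}.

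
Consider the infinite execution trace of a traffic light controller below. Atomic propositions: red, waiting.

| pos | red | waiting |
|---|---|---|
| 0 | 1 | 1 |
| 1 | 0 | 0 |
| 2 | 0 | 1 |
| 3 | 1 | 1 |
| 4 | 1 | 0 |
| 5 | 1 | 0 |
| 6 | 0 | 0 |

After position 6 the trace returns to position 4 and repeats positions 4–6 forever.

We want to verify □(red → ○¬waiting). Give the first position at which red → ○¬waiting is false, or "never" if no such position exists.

red → ○¬waiting holds at every position 0..6, and those are all the positions the trace ever visits, so the invariant □(red → ○¬waiting) is never violated.

never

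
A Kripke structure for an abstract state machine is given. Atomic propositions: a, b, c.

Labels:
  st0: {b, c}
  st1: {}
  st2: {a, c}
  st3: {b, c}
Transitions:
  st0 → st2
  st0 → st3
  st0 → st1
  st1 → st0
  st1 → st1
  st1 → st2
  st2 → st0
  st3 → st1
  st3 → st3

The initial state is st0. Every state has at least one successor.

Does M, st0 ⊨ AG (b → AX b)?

Does not hold

States satisfying b → AX b: {st1, st2}.
States satisfying AG (b → AX b): ∅.
st0 is reachable from st0 and violates b → AX b, so AG fails at st0.
st0 ∉ Sat(AG (b → AX b)).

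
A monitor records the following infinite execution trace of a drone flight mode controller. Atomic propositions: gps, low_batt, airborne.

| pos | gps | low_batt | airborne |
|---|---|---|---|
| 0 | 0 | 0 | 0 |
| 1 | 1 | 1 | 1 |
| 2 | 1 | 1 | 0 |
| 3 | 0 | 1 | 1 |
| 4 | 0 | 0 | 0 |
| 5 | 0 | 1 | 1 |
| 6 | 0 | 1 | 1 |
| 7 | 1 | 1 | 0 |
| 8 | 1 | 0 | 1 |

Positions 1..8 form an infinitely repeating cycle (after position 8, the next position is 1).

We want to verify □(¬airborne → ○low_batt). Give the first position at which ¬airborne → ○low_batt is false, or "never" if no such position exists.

Check ¬airborne → ○low_batt at each position in order: 0 ✓, 1 ✓, 2 ✓, 3 ✓, 4 ✓, 5 ✓, 6 ✓.
At position 7 the labels are {gps, low_batt} and the next position 8 has {airborne, gps}, so ¬airborne → ○low_batt is false there. This is the first violation.

7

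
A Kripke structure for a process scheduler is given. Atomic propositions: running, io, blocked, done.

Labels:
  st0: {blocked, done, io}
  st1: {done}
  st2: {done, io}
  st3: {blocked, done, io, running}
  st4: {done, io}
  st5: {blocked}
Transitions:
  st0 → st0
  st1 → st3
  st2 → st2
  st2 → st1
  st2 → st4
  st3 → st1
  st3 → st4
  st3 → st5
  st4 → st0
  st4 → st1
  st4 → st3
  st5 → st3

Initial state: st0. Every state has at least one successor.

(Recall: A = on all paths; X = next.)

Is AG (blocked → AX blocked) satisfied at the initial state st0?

Satisfied

States satisfying blocked → AX blocked: {st0, st1, st2, st4, st5}.
States satisfying AG (blocked → AX blocked): {st0}.
Every state reachable from st0 satisfies blocked → AX blocked.
st0 ∈ Sat(AG (blocked → AX blocked)).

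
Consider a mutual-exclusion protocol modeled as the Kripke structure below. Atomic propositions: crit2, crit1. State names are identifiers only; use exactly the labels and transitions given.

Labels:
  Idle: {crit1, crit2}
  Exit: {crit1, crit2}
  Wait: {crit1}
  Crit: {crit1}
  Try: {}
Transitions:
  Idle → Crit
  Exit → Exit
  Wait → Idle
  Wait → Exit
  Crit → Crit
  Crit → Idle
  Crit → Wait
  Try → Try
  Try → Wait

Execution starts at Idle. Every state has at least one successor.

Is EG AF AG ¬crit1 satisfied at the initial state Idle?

Does not hold

States satisfying AF AG ¬crit1: ∅.
States satisfying EG AF AG ¬crit1: ∅.
No suitable path/successor from Idle witnesses the formula.
Idle ∉ Sat(EG AF AG ¬crit1).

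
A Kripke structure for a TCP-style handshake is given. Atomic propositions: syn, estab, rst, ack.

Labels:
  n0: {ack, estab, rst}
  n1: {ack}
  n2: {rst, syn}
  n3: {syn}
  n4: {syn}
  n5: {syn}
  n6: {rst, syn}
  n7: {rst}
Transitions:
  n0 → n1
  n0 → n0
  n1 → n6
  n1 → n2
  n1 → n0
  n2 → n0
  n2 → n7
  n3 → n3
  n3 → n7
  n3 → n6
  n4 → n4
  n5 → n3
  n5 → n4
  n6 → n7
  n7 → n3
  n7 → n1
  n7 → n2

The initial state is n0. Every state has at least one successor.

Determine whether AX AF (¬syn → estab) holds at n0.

Yes

States satisfying AF (¬syn → estab): {n0, n1, n2, n3, n4, n5, n6, n7}.
States satisfying AX AF (¬syn → estab): {n0, n1, n2, n3, n4, n5, n6, n7}.
n0 ∈ Sat(AX AF (¬syn → estab)).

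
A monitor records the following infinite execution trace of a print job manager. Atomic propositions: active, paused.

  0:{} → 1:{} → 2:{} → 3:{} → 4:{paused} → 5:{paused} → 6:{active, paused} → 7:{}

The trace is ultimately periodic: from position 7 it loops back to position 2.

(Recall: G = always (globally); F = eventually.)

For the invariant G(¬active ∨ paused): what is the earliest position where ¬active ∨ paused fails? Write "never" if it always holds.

¬active ∨ paused holds at every position 0..7, and those are all the positions the trace ever visits, so the invariant G(¬active ∨ paused) is never violated.

never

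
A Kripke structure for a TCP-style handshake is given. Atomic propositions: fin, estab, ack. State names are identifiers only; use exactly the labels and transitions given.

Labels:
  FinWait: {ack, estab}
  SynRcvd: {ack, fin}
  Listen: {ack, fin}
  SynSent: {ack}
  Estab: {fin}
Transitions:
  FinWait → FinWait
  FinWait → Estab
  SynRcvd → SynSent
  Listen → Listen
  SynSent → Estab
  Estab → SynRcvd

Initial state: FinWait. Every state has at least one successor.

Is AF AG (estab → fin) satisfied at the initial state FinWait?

States satisfying AG (estab → fin): {SynRcvd, Listen, SynSent, Estab}.
States satisfying AF AG (estab → fin): {SynRcvd, Listen, SynSent, Estab}.
There is a path from FinWait along which AG (estab → fin) never holds.
FinWait ∉ Sat(AF AG (estab → fin)).

Violated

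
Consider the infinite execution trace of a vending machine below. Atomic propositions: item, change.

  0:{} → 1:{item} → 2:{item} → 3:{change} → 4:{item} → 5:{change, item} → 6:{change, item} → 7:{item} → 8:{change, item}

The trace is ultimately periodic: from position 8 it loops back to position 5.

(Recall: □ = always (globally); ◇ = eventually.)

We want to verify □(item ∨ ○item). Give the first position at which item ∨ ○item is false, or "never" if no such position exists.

never

item ∨ ○item holds at every position 0..8, and those are all the positions the trace ever visits, so the invariant □(item ∨ ○item) is never violated.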